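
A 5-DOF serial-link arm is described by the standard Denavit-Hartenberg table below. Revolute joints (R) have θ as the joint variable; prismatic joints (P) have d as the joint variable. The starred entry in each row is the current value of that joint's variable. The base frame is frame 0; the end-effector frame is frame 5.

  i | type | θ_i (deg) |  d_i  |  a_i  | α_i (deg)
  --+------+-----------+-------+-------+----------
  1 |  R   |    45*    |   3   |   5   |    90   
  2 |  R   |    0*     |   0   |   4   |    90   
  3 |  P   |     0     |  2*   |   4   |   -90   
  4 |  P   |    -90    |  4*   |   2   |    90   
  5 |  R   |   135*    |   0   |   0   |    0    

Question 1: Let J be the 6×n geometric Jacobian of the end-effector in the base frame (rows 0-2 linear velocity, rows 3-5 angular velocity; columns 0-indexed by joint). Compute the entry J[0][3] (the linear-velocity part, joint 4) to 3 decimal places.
prismatic axis z_3 = (0.7071,-0.7071,0.0000)
J_v[:, 3] = z_3; J_ω[:, 3] = (0,0,0)
entry J[0][3] = 0.7071

0.707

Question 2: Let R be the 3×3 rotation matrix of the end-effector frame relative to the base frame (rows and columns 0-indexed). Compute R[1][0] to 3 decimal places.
-0.500

End-effector x-axis (col 0 of R) = (0.5000,-0.5000,0.7071)
R[1][0] = -0.5000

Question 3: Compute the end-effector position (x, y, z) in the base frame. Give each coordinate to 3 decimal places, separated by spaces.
12.021 6.364 -1.000

after link 1: o_1 = (3.5355, 3.5355, 3.0000)
after link 2: o_2 = (6.3640, 6.3640, 3.0000)
after link 3: o_3 = (9.1924, 9.1924, 1.0000)
after link 4: o_4 = (12.0208, 6.3640, -1.0000)
after link 5: o_5 = (12.0208, 6.3640, -1.0000)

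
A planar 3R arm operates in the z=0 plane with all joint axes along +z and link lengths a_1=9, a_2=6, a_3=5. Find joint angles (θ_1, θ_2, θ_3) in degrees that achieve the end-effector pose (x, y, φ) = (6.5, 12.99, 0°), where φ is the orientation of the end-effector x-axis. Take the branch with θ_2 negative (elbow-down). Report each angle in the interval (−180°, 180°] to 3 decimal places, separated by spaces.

wrist centre = target − a_3·(cos φ, sin φ) = (1.5000, 12.9900)
cos θ_2 = (170.9901−9²−6²)/(2·9·6) = 0.4999; θ_2 = -60.0061° (elbow-down)
β = atan2(12.9900,1.5000) = 83.4130°; ψ = atan2(-5.1965,11.9995) = -23.4155°
θ_1 = β − ψ = 106.8285°
θ_3 = φ − θ_1 − θ_2 = -46.8224° (wrapped to (-180°,180°])

106.828 -60.006 -46.822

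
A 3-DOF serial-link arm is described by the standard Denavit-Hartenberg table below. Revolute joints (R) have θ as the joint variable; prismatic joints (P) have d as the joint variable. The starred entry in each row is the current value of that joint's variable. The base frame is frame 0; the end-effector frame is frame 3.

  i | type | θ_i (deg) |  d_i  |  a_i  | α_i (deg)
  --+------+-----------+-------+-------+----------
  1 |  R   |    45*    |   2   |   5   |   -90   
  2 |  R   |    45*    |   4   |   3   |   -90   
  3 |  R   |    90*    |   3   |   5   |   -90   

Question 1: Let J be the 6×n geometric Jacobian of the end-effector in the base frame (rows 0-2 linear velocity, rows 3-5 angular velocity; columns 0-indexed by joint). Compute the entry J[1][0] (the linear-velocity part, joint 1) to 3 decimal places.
4.243

axis z_0 = ẑ; lever o_n−o_0 = (4.2426,2.8284,-2.2426)
cross product → J_v[:, 0] = (-2.8284,4.2426,0.0000)
J_ω[:, 0] = z_0
entry J[1][0] = 4.2426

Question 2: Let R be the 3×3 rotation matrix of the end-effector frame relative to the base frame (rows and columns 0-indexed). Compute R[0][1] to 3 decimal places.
0.500

End-effector y-axis (col 1 of R) = (0.5000,0.5000,0.7071)
R[0][1] = 0.5000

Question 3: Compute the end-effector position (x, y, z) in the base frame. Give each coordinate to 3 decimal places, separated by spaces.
4.243 2.828 -2.243

after link 1: o_1 = (3.5355, 3.5355, 2.0000)
after link 2: o_2 = (2.2071, 7.8640, -0.1213)
after link 3: o_3 = (4.2426, 2.8284, -2.2426)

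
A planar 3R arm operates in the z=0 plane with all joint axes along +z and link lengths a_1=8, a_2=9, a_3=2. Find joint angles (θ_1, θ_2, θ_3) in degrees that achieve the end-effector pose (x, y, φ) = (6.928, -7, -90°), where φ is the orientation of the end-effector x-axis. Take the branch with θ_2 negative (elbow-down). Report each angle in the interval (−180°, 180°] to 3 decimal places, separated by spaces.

wrist centre = target − a_3·(cos φ, sin φ) = (6.9280, -5.0000)
cos θ_2 = (72.9972−8²−9²)/(2·8·9) = -0.5000; θ_2 = -120.0013° (elbow-down)
β = atan2(-5.0000,6.9280) = -35.8183°; ψ = atan2(-7.7941,3.4998) = -65.8183°
θ_1 = β − ψ = 30.0000°
θ_3 = φ − θ_1 − θ_2 = 0.0013° (wrapped to (-180°,180°])

30.000 -120.001 0.001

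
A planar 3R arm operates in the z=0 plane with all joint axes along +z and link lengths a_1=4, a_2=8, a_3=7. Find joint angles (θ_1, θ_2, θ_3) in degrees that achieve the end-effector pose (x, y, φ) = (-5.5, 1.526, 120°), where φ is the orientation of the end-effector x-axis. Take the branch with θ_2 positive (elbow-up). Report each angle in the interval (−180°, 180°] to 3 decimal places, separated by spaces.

wrist centre = target − a_3·(cos φ, sin φ) = (-2.0000, -4.5362)
cos θ_2 = (24.5769−4²−8²)/(2·4·8) = -0.8660; θ_2 = 149.9955° (elbow-up)
β = atan2(-4.5362,-2.0000) = -113.7927°; ψ = atan2(4.0005,-2.9279) = 126.1993°
θ_1 = β − ψ = -239.9920°
θ_3 = φ − θ_1 − θ_2 = -150.0035° (wrapped to (-180°,180°])

120.008 149.995 -150.003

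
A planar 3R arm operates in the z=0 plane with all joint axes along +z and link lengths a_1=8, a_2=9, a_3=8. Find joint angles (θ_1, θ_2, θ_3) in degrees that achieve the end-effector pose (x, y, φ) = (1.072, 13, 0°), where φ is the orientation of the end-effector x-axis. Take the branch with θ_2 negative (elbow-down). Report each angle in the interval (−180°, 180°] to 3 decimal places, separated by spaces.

wrist centre = target − a_3·(cos φ, sin φ) = (-6.9280, 13.0000)
cos θ_2 = (216.9972−8²−9²)/(2·8·9) = 0.5000; θ_2 = -60.0013° (elbow-down)
β = atan2(13.0000,-6.9280) = 118.0542°; ψ = atan2(-7.7943,12.4998) = -31.9458°
θ_1 = β − ψ = 150.0000°
θ_3 = φ − θ_1 − θ_2 = -89.9987° (wrapped to (-180°,180°])

150.000 -60.001 -89.999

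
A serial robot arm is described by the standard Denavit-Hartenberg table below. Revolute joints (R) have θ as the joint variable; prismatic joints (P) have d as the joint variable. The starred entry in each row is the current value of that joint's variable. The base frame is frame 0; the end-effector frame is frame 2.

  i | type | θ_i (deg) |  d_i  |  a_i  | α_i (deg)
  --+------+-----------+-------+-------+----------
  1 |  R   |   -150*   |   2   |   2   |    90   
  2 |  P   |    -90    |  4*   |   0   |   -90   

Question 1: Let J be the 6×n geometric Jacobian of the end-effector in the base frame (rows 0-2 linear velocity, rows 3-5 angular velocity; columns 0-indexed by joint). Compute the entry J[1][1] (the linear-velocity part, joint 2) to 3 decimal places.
0.866

prismatic axis z_1 = (-0.5000,0.8660,0.0000)
J_v[:, 1] = z_1; J_ω[:, 1] = (0,0,0)
entry J[1][1] = 0.8660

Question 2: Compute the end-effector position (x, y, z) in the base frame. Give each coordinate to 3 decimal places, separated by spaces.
-3.732 2.464 2.000

after link 1: o_1 = (-1.7321, -1.0000, 2.0000)
after link 2: o_2 = (-3.7321, 2.4641, 2.0000)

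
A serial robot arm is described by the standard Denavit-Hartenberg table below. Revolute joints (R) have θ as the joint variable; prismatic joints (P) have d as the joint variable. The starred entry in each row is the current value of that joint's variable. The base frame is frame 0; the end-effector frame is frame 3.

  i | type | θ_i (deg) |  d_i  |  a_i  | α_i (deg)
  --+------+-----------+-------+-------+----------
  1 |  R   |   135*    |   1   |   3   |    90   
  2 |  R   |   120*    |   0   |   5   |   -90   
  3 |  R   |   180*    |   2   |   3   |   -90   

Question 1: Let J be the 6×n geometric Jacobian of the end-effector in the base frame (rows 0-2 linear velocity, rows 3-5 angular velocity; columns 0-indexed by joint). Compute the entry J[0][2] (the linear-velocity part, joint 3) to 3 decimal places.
2.121

axis z_2 = (0.6124,-0.6124,-0.5000); lever o_n−o_2 = (0.1641,-0.1641,-3.5981)
cross product → J_v[:, 2] = (2.1213,2.1213,0.0000)
J_ω[:, 2] = z_2
entry J[0][2] = 2.1213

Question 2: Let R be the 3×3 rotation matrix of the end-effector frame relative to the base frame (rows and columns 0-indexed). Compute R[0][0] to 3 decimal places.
-0.354

End-effector x-axis (col 0 of R) = (-0.3536,0.3536,-0.8660)
R[0][0] = -0.3536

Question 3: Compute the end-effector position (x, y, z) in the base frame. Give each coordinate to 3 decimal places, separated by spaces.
-0.189 0.189 1.732

after link 1: o_1 = (-2.1213, 2.1213, 1.0000)
after link 2: o_2 = (-0.3536, 0.3536, 5.3301)
after link 3: o_3 = (-0.1895, 0.1895, 1.7321)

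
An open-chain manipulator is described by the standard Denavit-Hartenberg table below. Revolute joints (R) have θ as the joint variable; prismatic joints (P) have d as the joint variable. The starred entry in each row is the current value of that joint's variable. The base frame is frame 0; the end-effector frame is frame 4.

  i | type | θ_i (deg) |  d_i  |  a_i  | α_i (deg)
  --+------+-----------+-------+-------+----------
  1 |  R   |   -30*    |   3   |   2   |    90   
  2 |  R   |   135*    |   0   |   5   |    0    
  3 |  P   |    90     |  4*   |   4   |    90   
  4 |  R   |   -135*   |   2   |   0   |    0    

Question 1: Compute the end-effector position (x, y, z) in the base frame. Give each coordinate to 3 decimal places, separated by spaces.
after link 1: o_1 = (1.7321, -1.0000, 3.0000)
after link 2: o_2 = (-1.3298, 0.7678, 6.5355)
after link 3: o_3 = (-5.7793, -1.2821, 3.7071)
after link 4: o_4 = (-7.0040, -0.5750, 5.1213)

-7.004 -0.575 5.121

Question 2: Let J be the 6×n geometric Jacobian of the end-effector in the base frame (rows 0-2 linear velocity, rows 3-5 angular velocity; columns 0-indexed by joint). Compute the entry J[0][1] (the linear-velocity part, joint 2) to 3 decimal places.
-1.837

axis z_1 = (-0.5000,-0.8660,0.0000); lever o_n−o_1 = (-8.7361,0.4250,2.1213)
cross product → J_v[:, 1] = (-1.8371,1.0607,-7.7782)
J_ω[:, 1] = z_1
entry J[0][1] = -1.8371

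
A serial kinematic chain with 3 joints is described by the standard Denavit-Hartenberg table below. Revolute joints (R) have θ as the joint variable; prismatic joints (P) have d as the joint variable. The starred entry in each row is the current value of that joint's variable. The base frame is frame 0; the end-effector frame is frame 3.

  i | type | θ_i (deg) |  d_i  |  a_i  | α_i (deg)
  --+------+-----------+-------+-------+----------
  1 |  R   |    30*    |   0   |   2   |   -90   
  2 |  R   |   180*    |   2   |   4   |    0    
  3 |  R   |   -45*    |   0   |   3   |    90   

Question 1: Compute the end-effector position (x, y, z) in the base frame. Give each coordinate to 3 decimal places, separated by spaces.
after link 1: o_1 = (1.7321, 1.0000, 0.0000)
after link 2: o_2 = (-2.7321, 0.7321, -0.0000)
after link 3: o_3 = (-4.5692, -0.3286, -2.1213)

-4.569 -0.329 -2.121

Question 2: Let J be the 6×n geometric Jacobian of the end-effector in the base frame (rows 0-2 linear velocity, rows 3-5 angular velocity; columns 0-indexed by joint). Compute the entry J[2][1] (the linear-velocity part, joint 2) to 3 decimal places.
axis z_1 = (-0.5000,0.8660,0.0000); lever o_n−o_1 = (-6.3012,-1.3286,-2.1213)
cross product → J_v[:, 1] = (-1.8371,-1.0607,6.1213)
J_ω[:, 1] = z_1
entry J[2][1] = 6.1213

6.121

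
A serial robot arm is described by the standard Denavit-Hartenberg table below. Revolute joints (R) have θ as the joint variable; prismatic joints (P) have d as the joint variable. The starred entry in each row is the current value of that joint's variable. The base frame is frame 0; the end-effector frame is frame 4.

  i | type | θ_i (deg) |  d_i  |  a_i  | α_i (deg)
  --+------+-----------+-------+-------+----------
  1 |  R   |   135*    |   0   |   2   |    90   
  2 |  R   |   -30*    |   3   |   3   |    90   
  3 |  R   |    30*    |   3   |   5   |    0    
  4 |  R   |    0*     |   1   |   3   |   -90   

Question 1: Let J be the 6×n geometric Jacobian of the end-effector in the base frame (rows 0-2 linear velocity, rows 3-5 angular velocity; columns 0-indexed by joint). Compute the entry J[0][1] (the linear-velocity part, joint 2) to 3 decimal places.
-5.960

axis z_1 = (0.7071,0.7071,0.0000); lever o_n−o_1 = (0.2842,9.6153,-8.4282)
cross product → J_v[:, 1] = (-5.9596,5.9596,6.5981)
J_ω[:, 1] = z_1
entry J[0][1] = -5.9596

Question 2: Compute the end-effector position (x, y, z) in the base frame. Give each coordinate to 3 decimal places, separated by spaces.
after link 1: o_1 = (-1.4142, 1.4142, 0.0000)
after link 2: o_2 = (-1.1300, 5.3727, -1.5000)
after link 3: o_3 = (-0.9532, 8.7314, -6.2631)
after link 4: o_4 = (-1.1300, 11.0295, -8.4282)

-1.130 11.030 -8.428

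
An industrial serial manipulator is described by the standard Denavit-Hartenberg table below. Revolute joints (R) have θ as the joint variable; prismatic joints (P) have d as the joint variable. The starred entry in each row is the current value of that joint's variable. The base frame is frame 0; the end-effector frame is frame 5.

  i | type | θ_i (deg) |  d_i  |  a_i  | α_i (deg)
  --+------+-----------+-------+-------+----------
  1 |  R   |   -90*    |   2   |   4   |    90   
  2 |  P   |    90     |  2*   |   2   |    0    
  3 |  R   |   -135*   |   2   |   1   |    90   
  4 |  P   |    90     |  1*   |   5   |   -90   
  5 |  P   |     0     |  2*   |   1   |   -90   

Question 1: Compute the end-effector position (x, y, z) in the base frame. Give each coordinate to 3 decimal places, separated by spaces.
after link 1: o_1 = (0.0000, -4.0000, 2.0000)
after link 2: o_2 = (-2.0000, -4.0000, 4.0000)
after link 3: o_3 = (-4.0000, -4.7071, 3.2929)
after link 4: o_4 = (-9.0000, -4.0000, 2.5858)
after link 5: o_5 = (-10.0000, -2.5858, 4.0000)

-10.000 -2.586 4.000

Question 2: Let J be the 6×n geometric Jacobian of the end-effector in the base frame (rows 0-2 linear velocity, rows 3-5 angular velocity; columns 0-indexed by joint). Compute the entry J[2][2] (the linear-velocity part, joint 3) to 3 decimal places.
axis z_2 = (-1.0000,-0.0000,0.0000); lever o_n−o_2 = (-8.0000,1.4142,0.0000)
cross product → J_v[:, 2] = (-0.0000,-0.0000,-1.4142)
J_ω[:, 2] = z_2
entry J[2][2] = -1.4142

-1.414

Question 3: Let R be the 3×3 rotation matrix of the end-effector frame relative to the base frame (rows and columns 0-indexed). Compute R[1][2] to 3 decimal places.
-0.707

End-effector z-axis (col 2 of R) = (0.0000,-0.7071,0.7071)
R[1][2] = -0.7071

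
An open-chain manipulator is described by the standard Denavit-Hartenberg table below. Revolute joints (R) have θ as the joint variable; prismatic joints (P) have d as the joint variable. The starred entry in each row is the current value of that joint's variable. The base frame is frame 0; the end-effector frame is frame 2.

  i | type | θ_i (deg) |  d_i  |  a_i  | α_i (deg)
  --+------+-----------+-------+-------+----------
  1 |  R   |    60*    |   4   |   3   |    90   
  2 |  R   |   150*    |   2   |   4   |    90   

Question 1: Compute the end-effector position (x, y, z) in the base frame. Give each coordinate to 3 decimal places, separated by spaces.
after link 1: o_1 = (1.5000, 2.5981, 4.0000)
after link 2: o_2 = (1.5000, -1.4019, 6.0000)

1.500 -1.402 6.000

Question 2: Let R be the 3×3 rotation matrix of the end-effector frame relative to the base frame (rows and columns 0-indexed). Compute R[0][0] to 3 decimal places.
-0.433

End-effector x-axis (col 0 of R) = (-0.4330,-0.7500,0.5000)
R[0][0] = -0.4330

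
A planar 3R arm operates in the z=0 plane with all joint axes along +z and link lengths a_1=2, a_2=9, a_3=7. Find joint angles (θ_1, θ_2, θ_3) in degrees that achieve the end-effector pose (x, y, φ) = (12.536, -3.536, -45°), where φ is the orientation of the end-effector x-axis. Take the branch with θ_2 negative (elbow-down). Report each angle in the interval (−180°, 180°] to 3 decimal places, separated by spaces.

134.981 -134.987 -44.994

wrist centre = target − a_3·(cos φ, sin φ) = (7.5863, 1.4137)
cos θ_2 = (59.5499−2²−9²)/(2·2·9) = -0.7069; θ_2 = -134.9871° (elbow-down)
β = atan2(1.4137,7.5863) = 10.5563°; ψ = atan2(-6.3654,-4.3625) = -124.4248°
θ_1 = β − ψ = 134.9811°
θ_3 = φ − θ_1 − θ_2 = -44.9941° (wrapped to (-180°,180°])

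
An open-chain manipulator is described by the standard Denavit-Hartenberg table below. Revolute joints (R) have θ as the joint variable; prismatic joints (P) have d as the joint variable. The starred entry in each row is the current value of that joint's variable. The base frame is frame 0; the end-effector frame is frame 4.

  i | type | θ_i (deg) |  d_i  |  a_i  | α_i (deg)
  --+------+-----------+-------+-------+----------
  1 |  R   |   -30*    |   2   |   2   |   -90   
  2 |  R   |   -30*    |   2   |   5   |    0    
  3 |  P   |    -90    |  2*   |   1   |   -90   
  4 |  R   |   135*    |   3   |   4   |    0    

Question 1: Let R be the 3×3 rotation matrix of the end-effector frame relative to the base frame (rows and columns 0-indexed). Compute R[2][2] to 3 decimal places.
0.500

End-effector z-axis (col 2 of R) = (0.7500,-0.4330,0.5000)
R[2][2] = 0.5000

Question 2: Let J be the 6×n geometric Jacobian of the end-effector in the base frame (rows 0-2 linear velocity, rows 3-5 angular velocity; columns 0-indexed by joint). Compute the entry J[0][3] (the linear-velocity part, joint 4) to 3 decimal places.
2.639

axis z_3 = (0.7500,-0.4330,0.5000); lever o_n−o_3 = (2.0605,-4.4556,-0.9495)
cross product → J_v[:, 3] = (2.6390,1.7424,-2.4495)
J_ω[:, 3] = z_3
entry J[0][3] = 2.6390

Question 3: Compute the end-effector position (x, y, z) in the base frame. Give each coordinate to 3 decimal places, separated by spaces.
9.110 -3.907 4.417

after link 1: o_1 = (1.7321, -1.0000, 2.0000)
after link 2: o_2 = (6.4821, -1.4330, 4.5000)
after link 3: o_3 = (7.0490, 0.5490, 5.3660)
after link 4: o_4 = (9.1096, -3.9066, 4.4165)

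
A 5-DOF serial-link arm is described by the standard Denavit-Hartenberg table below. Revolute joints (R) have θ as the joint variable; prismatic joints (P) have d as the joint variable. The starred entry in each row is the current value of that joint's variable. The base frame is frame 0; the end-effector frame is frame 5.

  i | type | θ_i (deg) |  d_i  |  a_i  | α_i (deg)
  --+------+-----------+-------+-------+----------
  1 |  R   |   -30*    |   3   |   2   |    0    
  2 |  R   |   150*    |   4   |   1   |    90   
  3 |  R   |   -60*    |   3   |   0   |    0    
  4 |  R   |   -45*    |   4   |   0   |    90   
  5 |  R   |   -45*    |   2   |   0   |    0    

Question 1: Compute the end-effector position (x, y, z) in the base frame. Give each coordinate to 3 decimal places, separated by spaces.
after link 1: o_1 = (1.7321, -1.0000, 3.0000)
after link 2: o_2 = (1.2321, -0.1340, 7.0000)
after link 3: o_3 = (3.8301, 1.3660, 7.0000)
after link 4: o_4 = (7.2942, 3.3660, 7.0000)
after link 5: o_5 = (8.2602, 1.6930, 7.5176)

8.260 1.693 7.518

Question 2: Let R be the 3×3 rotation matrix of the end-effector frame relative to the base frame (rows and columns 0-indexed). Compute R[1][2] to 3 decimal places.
End-effector z-axis (col 2 of R) = (0.4830,-0.8365,0.2588)
R[1][2] = -0.8365

-0.837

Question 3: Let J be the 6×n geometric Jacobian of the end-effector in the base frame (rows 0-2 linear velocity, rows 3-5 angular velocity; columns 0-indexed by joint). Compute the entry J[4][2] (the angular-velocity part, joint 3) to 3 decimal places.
axis z_2 = (0.8660,0.5000,0.0000); lever o_n−o_2 = (7.0281,1.8270,0.5176)
cross product → J_v[:, 2] = (0.2588,-0.4483,-1.9319)
J_ω[:, 2] = z_2
entry J[4][2] = 0.5000

0.500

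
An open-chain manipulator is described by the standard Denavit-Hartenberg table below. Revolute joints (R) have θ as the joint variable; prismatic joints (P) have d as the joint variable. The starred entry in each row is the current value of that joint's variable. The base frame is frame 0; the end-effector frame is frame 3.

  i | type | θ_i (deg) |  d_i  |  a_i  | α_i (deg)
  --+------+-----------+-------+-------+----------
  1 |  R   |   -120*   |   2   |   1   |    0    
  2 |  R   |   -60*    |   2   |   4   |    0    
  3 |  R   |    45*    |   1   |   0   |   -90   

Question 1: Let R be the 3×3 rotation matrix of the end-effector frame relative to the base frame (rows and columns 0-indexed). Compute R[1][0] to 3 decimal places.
End-effector x-axis (col 0 of R) = (-0.7071,-0.7071,0.0000)
R[1][0] = -0.7071

-0.707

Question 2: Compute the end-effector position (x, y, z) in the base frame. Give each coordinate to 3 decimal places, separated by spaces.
-4.500 -0.866 5.000

after link 1: o_1 = (-0.5000, -0.8660, 2.0000)
after link 2: o_2 = (-4.5000, -0.8660, 4.0000)
after link 3: o_3 = (-4.5000, -0.8660, 5.0000)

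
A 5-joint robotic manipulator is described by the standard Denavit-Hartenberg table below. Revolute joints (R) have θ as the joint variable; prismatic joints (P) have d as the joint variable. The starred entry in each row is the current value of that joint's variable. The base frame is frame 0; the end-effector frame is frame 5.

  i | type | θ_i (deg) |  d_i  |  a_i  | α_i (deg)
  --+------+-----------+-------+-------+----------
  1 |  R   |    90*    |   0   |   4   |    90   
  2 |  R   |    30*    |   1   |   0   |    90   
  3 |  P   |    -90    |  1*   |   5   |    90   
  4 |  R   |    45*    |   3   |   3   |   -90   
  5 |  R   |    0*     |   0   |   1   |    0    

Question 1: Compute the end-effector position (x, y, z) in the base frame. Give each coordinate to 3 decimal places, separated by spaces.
after link 1: o_1 = (0.0000, 4.0000, 0.0000)
after link 2: o_2 = (1.0000, 4.0000, 0.0000)
after link 3: o_3 = (-4.0000, 4.5000, -0.8660)
after link 4: o_4 = (-6.1213, 2.9626, -4.2031)
after link 5: o_5 = (-6.8284, 3.3161, -4.8155)

-6.828 3.316 -4.816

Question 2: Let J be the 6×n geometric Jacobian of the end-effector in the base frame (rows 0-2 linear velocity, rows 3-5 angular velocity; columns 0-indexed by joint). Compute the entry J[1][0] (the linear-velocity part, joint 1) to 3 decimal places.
axis z_0 = ẑ; lever o_n−o_0 = (-6.8284,3.3161,-4.8155)
cross product → J_v[:, 0] = (-3.3161,-6.8284,0.0000)
J_ω[:, 0] = z_0
entry J[1][0] = -6.8284

-6.828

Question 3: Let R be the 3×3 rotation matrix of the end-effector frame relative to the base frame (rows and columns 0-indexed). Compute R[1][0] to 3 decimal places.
0.354

End-effector x-axis (col 0 of R) = (-0.7071,0.3536,-0.6124)
R[1][0] = 0.3536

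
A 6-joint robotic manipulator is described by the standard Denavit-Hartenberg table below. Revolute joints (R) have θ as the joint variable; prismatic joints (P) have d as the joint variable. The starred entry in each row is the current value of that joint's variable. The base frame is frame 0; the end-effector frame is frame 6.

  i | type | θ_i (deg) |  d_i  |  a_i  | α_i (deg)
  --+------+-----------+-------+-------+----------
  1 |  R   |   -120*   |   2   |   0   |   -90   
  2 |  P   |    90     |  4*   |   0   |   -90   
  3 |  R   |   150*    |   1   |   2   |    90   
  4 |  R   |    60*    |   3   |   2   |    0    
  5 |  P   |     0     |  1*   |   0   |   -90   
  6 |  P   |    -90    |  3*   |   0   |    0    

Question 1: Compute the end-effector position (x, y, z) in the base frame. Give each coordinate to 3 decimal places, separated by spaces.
after link 1: o_1 = (0.0000, 0.0000, 2.0000)
after link 2: o_2 = (3.4641, -2.0000, 2.0000)
after link 3: o_3 = (3.0981, -0.6340, 3.7321)
after link 4: o_4 = (1.2811, 2.4151, 3.0981)
after link 5: o_5 = (0.5311, 2.8481, 2.5981)
after link 6: o_6 = (2.4061, 3.4976, 0.3481)

2.406 3.498 0.348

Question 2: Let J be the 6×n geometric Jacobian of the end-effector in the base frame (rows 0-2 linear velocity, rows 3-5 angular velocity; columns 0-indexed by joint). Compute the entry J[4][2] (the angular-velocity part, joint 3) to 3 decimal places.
axis z_2 = (0.5000,0.8660,-0.0000); lever o_n−o_2 = (-1.0580,5.4976,-1.6519)
cross product → J_v[:, 2] = (-1.4306,0.8260,3.6651)
J_ω[:, 2] = z_2
entry J[4][2] = 0.8660

0.866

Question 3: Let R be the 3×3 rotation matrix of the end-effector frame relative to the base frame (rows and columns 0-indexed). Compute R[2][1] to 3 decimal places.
End-effector y-axis (col 1 of R) = (0.2165,0.8750,0.4330)
R[2][1] = 0.4330

0.433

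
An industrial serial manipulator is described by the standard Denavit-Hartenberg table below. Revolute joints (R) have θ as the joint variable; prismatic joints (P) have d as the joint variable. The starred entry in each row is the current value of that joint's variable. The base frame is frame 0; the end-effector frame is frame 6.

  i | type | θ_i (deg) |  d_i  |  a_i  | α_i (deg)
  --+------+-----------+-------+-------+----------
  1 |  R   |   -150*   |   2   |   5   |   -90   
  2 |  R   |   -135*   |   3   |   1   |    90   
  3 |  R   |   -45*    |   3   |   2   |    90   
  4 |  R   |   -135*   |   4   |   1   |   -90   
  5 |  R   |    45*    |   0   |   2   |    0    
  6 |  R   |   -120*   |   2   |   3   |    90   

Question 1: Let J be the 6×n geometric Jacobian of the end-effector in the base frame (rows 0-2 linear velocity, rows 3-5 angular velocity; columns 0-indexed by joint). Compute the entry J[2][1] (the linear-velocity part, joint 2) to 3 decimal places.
-1.930

axis z_1 = (0.5000,-0.8660,0.0000); lever o_n−o_1 = (-2.5193,0.5042,-0.9816)
cross product → J_v[:, 1] = (0.8501,0.4908,-1.9297)
J_ω[:, 1] = z_1
entry J[2][1] = -1.9297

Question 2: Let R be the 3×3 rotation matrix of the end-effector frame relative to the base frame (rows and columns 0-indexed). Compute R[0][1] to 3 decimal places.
End-effector y-axis (col 1 of R) = (-0.3768,0.3598,0.8536)
R[0][1] = -0.3768

-0.377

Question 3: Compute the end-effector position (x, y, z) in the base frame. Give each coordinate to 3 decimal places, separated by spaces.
after link 1: o_1 = (-4.3301, -2.5000, 2.0000)
after link 2: o_2 = (-2.2178, -4.7445, 2.7071)
after link 3: o_3 = (-0.2217, -1.9591, 1.5858)
after link 4: o_4 = (-3.8572, -1.3694, -0.2678)
after link 5: o_5 = (-3.4366, -3.0978, 0.6464)
after link 6: o_6 = (-6.8494, -1.9958, 1.0184)

-6.849 -1.996 1.018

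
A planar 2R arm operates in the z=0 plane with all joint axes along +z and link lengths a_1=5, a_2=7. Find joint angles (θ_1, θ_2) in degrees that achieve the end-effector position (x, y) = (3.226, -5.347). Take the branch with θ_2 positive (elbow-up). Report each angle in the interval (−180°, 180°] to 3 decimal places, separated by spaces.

-135.000 120.002

cos θ_2 = (38.9975−5²−7²)/(2·5·7) = -0.5000; θ_2 = 120.0024° (elbow-up)
β = atan2(-5.3470,3.2260) = -58.8962°; ψ = atan2(6.0620,1.4997) = 76.1040°
θ_1 = β − ψ = -135.0002°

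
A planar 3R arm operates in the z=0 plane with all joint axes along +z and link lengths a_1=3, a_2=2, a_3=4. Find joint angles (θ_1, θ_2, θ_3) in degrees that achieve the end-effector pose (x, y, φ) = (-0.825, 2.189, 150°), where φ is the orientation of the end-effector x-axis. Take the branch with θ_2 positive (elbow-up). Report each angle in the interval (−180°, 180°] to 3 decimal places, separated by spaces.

-36.797 119.997 66.800

wrist centre = target − a_3·(cos φ, sin φ) = (2.6391, 0.1890)
cos θ_2 = (7.0006−3²−2²)/(2·3·2) = -0.5000; θ_2 = 119.9968° (elbow-up)
β = atan2(0.1890,2.6391) = 4.0963°; ψ = atan2(1.7321,2.0001) = 40.8929°
θ_1 = β − ψ = -36.7967°
θ_3 = φ − θ_1 − θ_2 = 66.7999° (wrapped to (-180°,180°])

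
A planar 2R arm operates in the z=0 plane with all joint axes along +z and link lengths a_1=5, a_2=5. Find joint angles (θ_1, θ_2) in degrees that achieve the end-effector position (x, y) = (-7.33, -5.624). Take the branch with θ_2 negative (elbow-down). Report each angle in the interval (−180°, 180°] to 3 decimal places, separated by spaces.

cos θ_2 = (85.3583−5²−5²)/(2·5·5) = 0.7072; θ_2 = -44.9952° (elbow-down)
β = atan2(-5.6240,-7.3300) = -142.5025°; ψ = atan2(-3.5352,8.5358) = -22.4976°
θ_1 = β − ψ = -120.0049°

-120.005 -44.995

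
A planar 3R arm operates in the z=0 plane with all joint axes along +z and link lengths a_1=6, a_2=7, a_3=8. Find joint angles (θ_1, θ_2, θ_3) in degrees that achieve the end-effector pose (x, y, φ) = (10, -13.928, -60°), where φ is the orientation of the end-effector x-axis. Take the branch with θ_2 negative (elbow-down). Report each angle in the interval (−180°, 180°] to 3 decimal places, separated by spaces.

wrist centre = target − a_3·(cos φ, sin φ) = (6.0000, -6.9998)
cos θ_2 = (84.9972−6²−7²)/(2·6·7) = -0.0000; θ_2 = -90.0019° (elbow-down)
β = atan2(-6.9998,6.0000) = -49.3979°; ψ = atan2(-7.0000,5.9998) = -49.3998°
θ_1 = β − ψ = 0.0019°
θ_3 = φ − θ_1 − θ_2 = 30.0000° (wrapped to (-180°,180°])

0.002 -90.002 30.000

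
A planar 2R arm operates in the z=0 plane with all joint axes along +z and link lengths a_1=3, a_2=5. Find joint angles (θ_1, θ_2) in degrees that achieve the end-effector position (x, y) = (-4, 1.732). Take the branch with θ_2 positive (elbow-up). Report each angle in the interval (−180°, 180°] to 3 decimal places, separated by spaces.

73.174 120.000

cos θ_2 = (18.9998−3²−5²)/(2·3·5) = -0.5000; θ_2 = 120.0004° (elbow-up)
β = atan2(1.7320,-4.0000) = 156.5874°; ψ = atan2(4.3301,0.5000) = 83.4136°
θ_1 = β − ψ = 73.1738°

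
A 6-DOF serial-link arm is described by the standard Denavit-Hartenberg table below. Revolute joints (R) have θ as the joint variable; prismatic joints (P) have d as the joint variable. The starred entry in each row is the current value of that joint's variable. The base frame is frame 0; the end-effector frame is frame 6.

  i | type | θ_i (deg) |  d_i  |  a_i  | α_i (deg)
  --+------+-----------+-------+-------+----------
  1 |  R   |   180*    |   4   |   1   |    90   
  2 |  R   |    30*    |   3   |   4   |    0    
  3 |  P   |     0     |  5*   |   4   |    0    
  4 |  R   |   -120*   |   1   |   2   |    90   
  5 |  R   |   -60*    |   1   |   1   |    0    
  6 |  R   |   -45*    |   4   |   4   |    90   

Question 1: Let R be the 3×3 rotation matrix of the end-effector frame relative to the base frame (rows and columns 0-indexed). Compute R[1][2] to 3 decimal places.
End-effector z-axis (col 2 of R) = (0.0000,0.2588,0.9659)
R[1][2] = 0.2588

0.259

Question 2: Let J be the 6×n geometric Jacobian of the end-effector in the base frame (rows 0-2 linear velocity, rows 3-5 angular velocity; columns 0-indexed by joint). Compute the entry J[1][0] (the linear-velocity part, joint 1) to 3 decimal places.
-2.928

axis z_0 = ẑ; lever o_n−o_0 = (-2.9282,4.2703,6.5353)
cross product → J_v[:, 0] = (-4.2703,-2.9282,0.0000)
J_ω[:, 0] = z_0
entry J[1][0] = -2.9282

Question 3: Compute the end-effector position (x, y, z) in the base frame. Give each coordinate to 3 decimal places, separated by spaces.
after link 1: o_1 = (-1.0000, 0.0000, 4.0000)
after link 2: o_2 = (-4.4641, 3.0000, 6.0000)
after link 3: o_3 = (-7.9282, 8.0000, 8.0000)
after link 4: o_4 = (-7.9282, 9.0000, 6.0000)
after link 5: o_5 = (-6.9282, 8.1340, 5.5000)
after link 6: o_6 = (-2.9282, 4.2703, 6.5353)

-2.928 4.270 6.535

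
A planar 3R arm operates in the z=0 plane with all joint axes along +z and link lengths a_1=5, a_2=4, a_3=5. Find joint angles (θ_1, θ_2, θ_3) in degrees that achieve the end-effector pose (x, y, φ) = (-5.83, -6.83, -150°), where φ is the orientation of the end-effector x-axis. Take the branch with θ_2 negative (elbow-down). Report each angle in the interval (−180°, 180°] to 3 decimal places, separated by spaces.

-59.998 -120.002 30.001

wrist centre = target − a_3·(cos φ, sin φ) = (-1.4999, -4.3300)
cos θ_2 = (20.9985−5²−4²)/(2·5·4) = -0.5000; θ_2 = -120.0024° (elbow-down)
β = atan2(-4.3300,-1.4999) = -109.1056°; ψ = atan2(-3.4640,2.9999) = -49.1073°
θ_1 = β − ψ = -59.9983°
θ_3 = φ − θ_1 − θ_2 = 30.0008° (wrapped to (-180°,180°])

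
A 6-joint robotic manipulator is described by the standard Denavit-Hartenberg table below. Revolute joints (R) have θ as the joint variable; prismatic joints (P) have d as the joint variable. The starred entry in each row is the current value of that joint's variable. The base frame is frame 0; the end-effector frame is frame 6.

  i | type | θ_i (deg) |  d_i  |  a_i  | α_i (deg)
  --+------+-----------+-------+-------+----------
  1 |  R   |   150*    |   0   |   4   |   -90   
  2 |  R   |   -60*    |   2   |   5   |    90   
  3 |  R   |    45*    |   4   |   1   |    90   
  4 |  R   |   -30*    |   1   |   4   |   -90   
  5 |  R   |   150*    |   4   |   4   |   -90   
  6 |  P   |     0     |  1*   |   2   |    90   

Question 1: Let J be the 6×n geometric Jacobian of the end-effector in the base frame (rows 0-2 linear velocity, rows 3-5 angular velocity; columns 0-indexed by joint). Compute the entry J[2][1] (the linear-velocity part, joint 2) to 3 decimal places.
axis z_1 = (-0.5000,-0.8660,0.0000); lever o_n−o_1 = (2.0052,-5.6431,8.7294)
cross product → J_v[:, 1] = (-7.5599,4.3647,4.5582)
J_ω[:, 1] = z_1
entry J[2][1] = 4.5582

4.558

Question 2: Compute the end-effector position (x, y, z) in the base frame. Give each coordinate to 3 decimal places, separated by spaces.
-1.459 -3.643 8.729

after link 1: o_1 = (-3.4641, 2.0000, 0.0000)
after link 2: o_2 = (-6.6292, 1.5179, 4.3301)
after link 3: o_3 = (-4.2889, -0.6497, 6.9425)
after link 4: o_4 = (-8.0269, -0.5035, 8.6762)
after link 5: o_5 = (-3.5648, -3.8962, 9.4372)
after link 6: o_6 = (-1.4589, -3.6431, 8.7294)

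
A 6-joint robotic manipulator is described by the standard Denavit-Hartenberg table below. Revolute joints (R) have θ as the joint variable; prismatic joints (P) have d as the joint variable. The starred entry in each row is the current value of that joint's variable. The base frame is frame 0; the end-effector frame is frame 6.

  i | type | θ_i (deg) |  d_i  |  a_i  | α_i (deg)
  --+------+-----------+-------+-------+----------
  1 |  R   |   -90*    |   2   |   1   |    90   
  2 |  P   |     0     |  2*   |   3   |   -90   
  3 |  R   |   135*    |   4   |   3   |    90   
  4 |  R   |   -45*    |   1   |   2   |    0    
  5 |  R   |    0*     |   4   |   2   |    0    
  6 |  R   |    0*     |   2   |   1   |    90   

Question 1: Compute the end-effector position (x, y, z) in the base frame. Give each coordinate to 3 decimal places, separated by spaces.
7.571 -4.328 2.464

after link 1: o_1 = (0.0000, -1.0000, 2.0000)
after link 2: o_2 = (-2.0000, -4.0000, 2.0000)
after link 3: o_3 = (0.1213, -1.8787, 6.0000)
after link 4: o_4 = (1.8284, -1.5858, 4.5858)
after link 5: o_5 = (5.6569, -3.4142, 3.1716)
after link 6: o_6 = (7.5711, -4.3284, 2.4645)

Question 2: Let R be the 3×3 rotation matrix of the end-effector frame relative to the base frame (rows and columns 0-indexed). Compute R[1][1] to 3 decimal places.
-0.707

End-effector y-axis (col 1 of R) = (0.7071,-0.7071,0.0000)
R[1][1] = -0.7071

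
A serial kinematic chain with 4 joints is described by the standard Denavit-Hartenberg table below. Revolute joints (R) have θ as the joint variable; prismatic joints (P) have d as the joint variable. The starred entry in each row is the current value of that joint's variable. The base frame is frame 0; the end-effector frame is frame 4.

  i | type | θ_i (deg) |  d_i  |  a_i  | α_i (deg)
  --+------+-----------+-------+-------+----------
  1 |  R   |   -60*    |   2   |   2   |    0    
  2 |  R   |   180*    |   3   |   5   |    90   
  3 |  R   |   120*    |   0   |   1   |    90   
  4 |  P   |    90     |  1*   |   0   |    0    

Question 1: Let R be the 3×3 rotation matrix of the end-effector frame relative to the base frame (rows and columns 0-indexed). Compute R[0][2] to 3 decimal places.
-0.433

End-effector z-axis (col 2 of R) = (-0.4330,0.7500,0.5000)
R[0][2] = -0.4330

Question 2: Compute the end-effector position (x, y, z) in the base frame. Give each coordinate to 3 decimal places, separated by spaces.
-1.683 2.915 6.366

after link 1: o_1 = (1.0000, -1.7321, 2.0000)
after link 2: o_2 = (-1.5000, 2.5981, 5.0000)
after link 3: o_3 = (-1.2500, 2.1651, 5.8660)
after link 4: o_4 = (-1.6830, 2.9151, 6.3660)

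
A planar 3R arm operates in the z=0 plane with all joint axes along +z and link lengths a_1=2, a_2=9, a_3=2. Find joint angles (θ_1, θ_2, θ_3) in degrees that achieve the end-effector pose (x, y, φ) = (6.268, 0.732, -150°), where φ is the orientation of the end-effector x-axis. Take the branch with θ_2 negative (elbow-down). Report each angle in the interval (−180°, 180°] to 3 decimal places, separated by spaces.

wrist centre = target − a_3·(cos φ, sin φ) = (8.0001, 1.7320)
cos θ_2 = (67.0006−2²−9²)/(2·2·9) = -0.5000; θ_2 = -119.9988° (elbow-down)
β = atan2(1.7320,8.0001) = 12.2159°; ψ = atan2(-7.7943,-2.4998) = -107.7824°
θ_1 = β − ψ = 119.9983°
θ_3 = φ − θ_1 − θ_2 = -149.9995° (wrapped to (-180°,180°])

119.998 -119.999 -149.999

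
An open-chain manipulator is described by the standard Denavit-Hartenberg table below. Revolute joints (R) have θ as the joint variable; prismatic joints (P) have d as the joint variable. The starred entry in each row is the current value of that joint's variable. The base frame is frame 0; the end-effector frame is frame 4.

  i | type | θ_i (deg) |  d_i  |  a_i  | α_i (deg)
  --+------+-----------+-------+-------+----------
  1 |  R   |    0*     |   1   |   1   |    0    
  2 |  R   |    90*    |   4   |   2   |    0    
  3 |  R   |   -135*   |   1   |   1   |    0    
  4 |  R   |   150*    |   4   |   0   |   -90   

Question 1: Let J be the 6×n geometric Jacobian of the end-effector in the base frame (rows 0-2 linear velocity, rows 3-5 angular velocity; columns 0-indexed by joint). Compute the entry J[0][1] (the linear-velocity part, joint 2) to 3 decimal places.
axis z_1 = (0.0000,0.0000,1.0000); lever o_n−o_1 = (0.7071,1.2929,9.0000)
cross product → J_v[:, 1] = (-1.2929,0.7071,0.0000)
J_ω[:, 1] = z_1
entry J[0][1] = -1.2929

-1.293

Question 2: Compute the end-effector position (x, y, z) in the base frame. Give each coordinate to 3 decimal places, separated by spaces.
after link 1: o_1 = (1.0000, 0.0000, 1.0000)
after link 2: o_2 = (1.0000, 2.0000, 5.0000)
after link 3: o_3 = (1.7071, 1.2929, 6.0000)
after link 4: o_4 = (1.7071, 1.2929, 10.0000)

1.707 1.293 10.000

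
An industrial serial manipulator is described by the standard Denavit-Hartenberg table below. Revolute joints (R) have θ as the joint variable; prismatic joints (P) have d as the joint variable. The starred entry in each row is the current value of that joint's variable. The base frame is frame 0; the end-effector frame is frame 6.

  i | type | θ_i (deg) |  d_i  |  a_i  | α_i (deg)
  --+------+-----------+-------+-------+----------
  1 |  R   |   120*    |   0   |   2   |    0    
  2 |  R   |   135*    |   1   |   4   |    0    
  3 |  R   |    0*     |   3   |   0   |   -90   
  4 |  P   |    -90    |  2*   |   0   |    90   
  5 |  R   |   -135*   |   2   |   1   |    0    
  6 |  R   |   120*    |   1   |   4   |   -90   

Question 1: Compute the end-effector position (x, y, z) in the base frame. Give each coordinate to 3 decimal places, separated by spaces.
-1.010 0.699 7.157

after link 1: o_1 = (-1.0000, 1.7321, 0.0000)
after link 2: o_2 = (-2.0353, -2.1317, 1.0000)
after link 3: o_3 = (-2.0353, -2.1317, 4.0000)
after link 4: o_4 = (-0.1034, -2.6493, 4.0000)
after link 5: o_5 = (-0.2688, -0.5344, 3.2929)
after link 6: o_6 = (-1.0100, 0.6994, 7.1566)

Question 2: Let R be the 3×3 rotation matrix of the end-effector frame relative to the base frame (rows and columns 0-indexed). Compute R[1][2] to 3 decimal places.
End-effector z-axis (col 2 of R) = (0.9330,-0.2500,0.2588)
R[1][2] = -0.2500

-0.250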